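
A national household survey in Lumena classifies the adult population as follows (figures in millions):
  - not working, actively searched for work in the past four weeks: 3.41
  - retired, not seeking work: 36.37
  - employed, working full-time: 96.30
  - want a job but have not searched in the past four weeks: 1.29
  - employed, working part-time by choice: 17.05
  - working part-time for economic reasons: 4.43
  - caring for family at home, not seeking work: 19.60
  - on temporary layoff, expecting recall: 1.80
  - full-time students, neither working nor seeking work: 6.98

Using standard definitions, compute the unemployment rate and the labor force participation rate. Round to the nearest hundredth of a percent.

Employed = 96.30 + 17.05 + 4.43 = 117.78 million (anyone who worked, including part-time for economic reasons, counts as employed).
Unemployed = 3.41 + 1.80 = 5.21 million (jobless and actively searching, or on temporary layoff).
Labor force = 117.78 + 5.21 = 122.99 million.
Not in labor force = 36.37 + 1.29 + 19.60 + 6.98 = 64.24 million (those not working and not actively searching are outside the labor force — including those who want a job but have given up searching).
Civilian working-age population = 122.99 + 64.24 = 187.23 million.
Unemployment rate = 5.21 / 122.99 = 4.24%.
Labor force participation rate = 122.99 / 187.23 = 65.69%.

Unemployment rate ≈ 4.24%; labor force participation rate ≈ 65.69%.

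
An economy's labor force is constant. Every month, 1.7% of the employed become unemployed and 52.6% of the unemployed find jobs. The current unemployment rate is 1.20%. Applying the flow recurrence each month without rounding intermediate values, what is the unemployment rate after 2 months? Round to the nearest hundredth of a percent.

Unemployment rate after two months ≈ 2.73%.

With a fixed labor force, u_{t+1} = u_t + s·(1−u_t) − f·u_t = u_t·(1−s−f) + s.
Here 1−s−f = 0.457 and s = 0.017.
u_1 = 0.012000 × 0.457 + 0.017 = 0.022484.
u_2 = 0.022484 × 0.457 + 0.017 = 0.027275.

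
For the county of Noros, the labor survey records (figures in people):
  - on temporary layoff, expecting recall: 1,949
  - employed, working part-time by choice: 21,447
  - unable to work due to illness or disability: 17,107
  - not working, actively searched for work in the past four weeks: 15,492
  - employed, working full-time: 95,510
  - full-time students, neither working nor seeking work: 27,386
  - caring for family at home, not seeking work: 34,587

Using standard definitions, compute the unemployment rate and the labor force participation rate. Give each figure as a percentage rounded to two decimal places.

Unemployment rate ≈ 12.98%; labor force participation rate ≈ 62.96%.

Employed = 21,447 + 95,510 = 116,957.
Unemployed = 1,949 + 15,492 = 17,441 (jobless and actively searching, or on temporary layoff).
Labor force = 116,957 + 17,441 = 134,398.
Not in labor force = 17,107 + 27,386 + 34,587 = 79,080 (those not working and not actively searching are outside the labor force).
Civilian working-age population = 134,398 + 79,080 = 213,478.
Unemployment rate = 17,441 / 134,398 = 12.98%.
Labor force participation rate = 134,398 / 213,478 = 62.96%.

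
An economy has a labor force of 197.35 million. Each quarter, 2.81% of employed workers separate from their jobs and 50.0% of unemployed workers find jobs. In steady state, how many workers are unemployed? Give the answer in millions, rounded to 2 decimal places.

About 10.50 million are unemployed in steady state.

Steady-state unemployment rate u* = s/(s+f) = 2.81/(2.81+50.0) = 0.053210.
Unemployed = u* × labor force = 0.053210 × 197.35 ≈ 10.50 million.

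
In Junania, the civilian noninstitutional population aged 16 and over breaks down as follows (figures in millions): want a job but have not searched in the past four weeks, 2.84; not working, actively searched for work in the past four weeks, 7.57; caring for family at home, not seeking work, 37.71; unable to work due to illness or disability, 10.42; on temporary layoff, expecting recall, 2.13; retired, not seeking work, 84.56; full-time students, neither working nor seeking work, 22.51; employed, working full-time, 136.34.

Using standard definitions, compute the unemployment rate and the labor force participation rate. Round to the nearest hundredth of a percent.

Employed = 136.34 million.
Unemployed = 7.57 + 2.13 = 9.70 million (jobless and actively searching, or on temporary layoff).
Labor force = 136.34 + 9.70 = 146.04 million.
Not in labor force = 2.84 + 37.71 + 10.42 + 84.56 + 22.51 = 158.04 million (those not working and not actively searching are outside the labor force — including those who want a job but have given up searching).
Civilian working-age population = 146.04 + 158.04 = 304.08 million.
Unemployment rate = 9.70 / 146.04 = 6.64%.
Labor force participation rate = 146.04 / 304.08 = 48.03%.

Unemployment rate ≈ 6.64%; labor force participation rate ≈ 48.03%.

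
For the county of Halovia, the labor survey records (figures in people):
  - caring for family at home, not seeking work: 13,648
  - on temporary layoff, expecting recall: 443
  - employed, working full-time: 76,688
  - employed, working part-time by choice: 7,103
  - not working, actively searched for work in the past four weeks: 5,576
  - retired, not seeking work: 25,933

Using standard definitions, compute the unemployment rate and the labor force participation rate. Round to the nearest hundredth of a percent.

Unemployment rate ≈ 6.70%; labor force participation rate ≈ 69.41%.

Employed = 76,688 + 7,103 = 83,791.
Unemployed = 443 + 5,576 = 6,019 (jobless and actively searching, or on temporary layoff).
Labor force = 83,791 + 6,019 = 89,810.
Not in labor force = 13,648 + 25,933 = 39,581 (those not working and not actively searching are outside the labor force).
Civilian working-age population = 89,810 + 39,581 = 129,391.
Unemployment rate = 6,019 / 89,810 = 6.70%.
Labor force participation rate = 89,810 / 129,391 = 69.41%.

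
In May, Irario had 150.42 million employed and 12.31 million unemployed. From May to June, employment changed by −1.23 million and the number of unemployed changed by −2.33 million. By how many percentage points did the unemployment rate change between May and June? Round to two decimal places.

The unemployment rate changed by −1.29 percentage points.

May: labor force = 150.42 + 12.31 = 162.73; u = 12.31/162.73 = 7.56%.
June: labor force = 149.19 + 9.98 = 159.17; u = 9.98/159.17 = 6.27%.
Change = 6.27% − 7.56% = −1.29 pp.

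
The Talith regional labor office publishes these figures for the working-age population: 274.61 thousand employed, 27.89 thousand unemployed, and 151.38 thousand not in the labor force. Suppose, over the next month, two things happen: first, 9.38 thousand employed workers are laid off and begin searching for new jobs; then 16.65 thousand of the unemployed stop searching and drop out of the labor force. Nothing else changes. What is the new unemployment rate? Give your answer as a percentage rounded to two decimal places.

Initially, labor force = 274.61 + 27.89 = 302.50 thousand, so u = 27.89/302.50 = 9.22%.
After the first change, employed falls and unemployed rises by 9.38; labor force unchanged → E = 265.23, U = 37.27, labor force = 302.50 thousand.
After the second change, unemployed and labor force both fall by 16.65 → E = 265.23, U = 20.62, labor force = 285.85 thousand.
New unemployment rate = 20.62 / 285.85 = 7.21%.

New unemployment rate ≈ 7.21%.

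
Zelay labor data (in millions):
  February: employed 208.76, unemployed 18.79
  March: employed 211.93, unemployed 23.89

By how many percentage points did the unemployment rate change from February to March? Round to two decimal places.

The unemployment rate changed by +1.87 percentage points.

February: labor force = 208.76 + 18.79 = 227.55; u = 18.79/227.55 = 8.26%.
March: labor force = 211.93 + 23.89 = 235.82; u = 23.89/235.82 = 10.13%.
Change = 10.13% − 8.26% = +1.87 pp.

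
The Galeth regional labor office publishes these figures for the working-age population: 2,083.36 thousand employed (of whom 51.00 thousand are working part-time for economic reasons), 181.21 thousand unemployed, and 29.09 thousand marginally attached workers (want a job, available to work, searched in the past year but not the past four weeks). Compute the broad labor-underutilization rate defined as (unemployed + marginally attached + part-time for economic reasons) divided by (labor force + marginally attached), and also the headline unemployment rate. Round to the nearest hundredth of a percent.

Labor force = 2,083.36 + 181.21 = 2,264.57 thousand.
Numerator = 181.21 + 29.09 + 51.00 = 261.30 thousand.
Denominator = 2,264.57 + 29.09 = 2,293.66 thousand.
Broad rate = 261.30 / 2,293.66 = 11.39%.
Headline unemployment rate = 181.21 / 2,264.57 = 8.00%.

Broad underutilization rate ≈ 11.39%; headline unemployment rate ≈ 8.00%.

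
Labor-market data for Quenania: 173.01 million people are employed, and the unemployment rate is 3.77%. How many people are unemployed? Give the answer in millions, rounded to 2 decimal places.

Let U be the number unemployed. The labor force is E + U, and U/(E+U) = 0.0377.
So U = 0.0377 × 173.01 / (1 − 0.0377) = 6.5225 / 0.9623 ≈ 6.78 million.

About 6.78 million are unemployed.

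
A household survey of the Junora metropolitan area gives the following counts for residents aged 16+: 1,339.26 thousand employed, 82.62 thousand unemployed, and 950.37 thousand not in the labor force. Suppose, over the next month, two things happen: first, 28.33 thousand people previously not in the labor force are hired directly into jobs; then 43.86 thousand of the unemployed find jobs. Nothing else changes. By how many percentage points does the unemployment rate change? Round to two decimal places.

The unemployment rate changes by −3.14 percentage points.

Initially, labor force = 1,339.26 + 82.62 = 1,421.88 thousand, so u = 82.62/1,421.88 = 5.81%.
After the first change, employed and labor force both rise by 28.33; unemployed unchanged → E = 1,367.59, U = 82.62, labor force = 1,450.21 thousand.
After the second change, unemployed falls and employed rises by 43.86; labor force unchanged → E = 1,411.45, U = 38.76, labor force = 1,450.21 thousand.
New unemployment rate = 38.76 / 1,450.21 = 2.67%.
Change = 2.67% − 5.81% = −3.14 percentage points.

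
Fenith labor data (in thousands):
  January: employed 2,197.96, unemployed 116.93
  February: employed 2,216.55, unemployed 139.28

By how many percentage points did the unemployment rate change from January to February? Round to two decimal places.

The unemployment rate changed by +0.86 percentage points.

January: labor force = 2,197.96 + 116.93 = 2,314.89; u = 116.93/2,314.89 = 5.05%.
February: labor force = 2,216.55 + 139.28 = 2,355.83; u = 139.28/2,355.83 = 5.91%.
Change = 5.91% − 5.05% = +0.86 pp.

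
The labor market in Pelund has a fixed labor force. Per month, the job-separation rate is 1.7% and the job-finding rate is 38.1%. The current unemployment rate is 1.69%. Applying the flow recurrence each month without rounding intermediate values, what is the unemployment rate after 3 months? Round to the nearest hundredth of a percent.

With a fixed labor force, u_{t+1} = u_t + s·(1−u_t) − f·u_t = u_t·(1−s−f) + s.
Here 1−s−f = 0.602 and s = 0.017.
u_1 = 0.016900 × 0.602 + 0.017 = 0.027174.
u_2 = 0.027174 × 0.602 + 0.017 = 0.033359.
u_3 = 0.033359 × 0.602 + 0.017 = 0.037082.

Unemployment rate after three months ≈ 3.71%.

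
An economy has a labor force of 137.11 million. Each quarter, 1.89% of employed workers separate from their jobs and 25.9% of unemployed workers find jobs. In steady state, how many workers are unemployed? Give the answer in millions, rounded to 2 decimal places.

Steady-state unemployment rate u* = s/(s+f) = 1.89/(1.89+25.9) = 0.068010.
Unemployed = u* × labor force = 0.068010 × 137.11 ≈ 9.32 million.

About 9.32 million are unemployed in steady state.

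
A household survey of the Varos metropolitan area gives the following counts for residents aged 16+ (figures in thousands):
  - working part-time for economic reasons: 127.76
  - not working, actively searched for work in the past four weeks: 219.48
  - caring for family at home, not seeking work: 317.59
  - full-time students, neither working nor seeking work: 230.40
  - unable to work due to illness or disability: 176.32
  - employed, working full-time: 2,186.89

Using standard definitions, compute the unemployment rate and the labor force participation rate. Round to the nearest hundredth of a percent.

Employed = 127.76 + 2,186.89 = 2,314.65 thousand (anyone who worked, including part-time for economic reasons, counts as employed).
Unemployed = 219.48 thousand.
Labor force = 2,314.65 + 219.48 = 2,534.13 thousand.
Not in labor force = 317.59 + 230.40 + 176.32 = 724.31 thousand (those not working and not actively searching are outside the labor force).
Civilian working-age population = 2,534.13 + 724.31 = 3,258.44 thousand.
Unemployment rate = 219.48 / 2,534.13 = 8.66%.
Labor force participation rate = 2,534.13 / 3,258.44 = 77.77%.

Unemployment rate ≈ 8.66%; labor force participation rate ≈ 77.77%.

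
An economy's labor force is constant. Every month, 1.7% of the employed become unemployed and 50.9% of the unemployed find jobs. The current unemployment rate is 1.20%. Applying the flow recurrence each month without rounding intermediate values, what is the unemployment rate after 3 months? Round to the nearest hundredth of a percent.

With a fixed labor force, u_{t+1} = u_t + s·(1−u_t) − f·u_t = u_t·(1−s−f) + s.
Here 1−s−f = 0.474 and s = 0.017.
u_1 = 0.012000 × 0.474 + 0.017 = 0.022688.
u_2 = 0.022688 × 0.474 + 0.017 = 0.027754.
u_3 = 0.027754 × 0.474 + 0.017 = 0.030155.

Unemployment rate after three months ≈ 3.02%.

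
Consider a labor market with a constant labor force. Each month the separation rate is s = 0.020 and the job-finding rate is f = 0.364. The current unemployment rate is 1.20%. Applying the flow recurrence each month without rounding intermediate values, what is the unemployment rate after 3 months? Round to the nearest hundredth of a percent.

With a fixed labor force, u_{t+1} = u_t + s·(1−u_t) − f·u_t = u_t·(1−s−f) + s.
Here 1−s−f = 0.616 and s = 0.020.
u_1 = 0.012000 × 0.616 + 0.020 = 0.027392.
u_2 = 0.027392 × 0.616 + 0.020 = 0.036873.
u_3 = 0.036873 × 0.616 + 0.020 = 0.042714.

Unemployment rate after three months ≈ 4.27%.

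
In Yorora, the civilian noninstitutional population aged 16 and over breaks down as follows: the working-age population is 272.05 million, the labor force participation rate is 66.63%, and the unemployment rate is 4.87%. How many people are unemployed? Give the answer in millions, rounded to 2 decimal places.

About 8.83 million are unemployed.

Labor force = 0.6663 × 272.05 = 181.27 million.
Unemployed = 0.0487 × 181.27 ≈ 8.83 million.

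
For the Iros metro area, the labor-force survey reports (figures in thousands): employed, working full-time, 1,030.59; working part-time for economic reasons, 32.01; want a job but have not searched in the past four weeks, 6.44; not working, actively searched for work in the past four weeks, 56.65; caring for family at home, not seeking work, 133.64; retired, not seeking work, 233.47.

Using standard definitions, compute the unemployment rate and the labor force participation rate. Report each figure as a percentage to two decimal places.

Unemployment rate ≈ 5.06%; labor force participation rate ≈ 74.98%.

Employed = 1,030.59 + 32.01 = 1,062.60 thousand (anyone who worked, including part-time for economic reasons, counts as employed).
Unemployed = 56.65 thousand.
Labor force = 1,062.60 + 56.65 = 1,119.25 thousand.
Not in labor force = 6.44 + 133.64 + 233.47 = 373.55 thousand (those not working and not actively searching are outside the labor force — including those who want a job but have given up searching).
Civilian working-age population = 1,119.25 + 373.55 = 1,492.80 thousand.
Unemployment rate = 56.65 / 1,119.25 = 5.06%.
Labor force participation rate = 1,119.25 / 1,492.80 = 74.98%.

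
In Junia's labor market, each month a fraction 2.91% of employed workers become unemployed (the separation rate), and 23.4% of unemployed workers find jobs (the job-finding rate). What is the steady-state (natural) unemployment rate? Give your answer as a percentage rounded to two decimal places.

Steady-state unemployment rate ≈ 11.06%.

At steady state the flows balance: s·E = f·U, so U/(E+U) = s/(s+f).
u* = 2.91 / (2.91 + 23.4) = 2.91 / 26.31 = 11.06%.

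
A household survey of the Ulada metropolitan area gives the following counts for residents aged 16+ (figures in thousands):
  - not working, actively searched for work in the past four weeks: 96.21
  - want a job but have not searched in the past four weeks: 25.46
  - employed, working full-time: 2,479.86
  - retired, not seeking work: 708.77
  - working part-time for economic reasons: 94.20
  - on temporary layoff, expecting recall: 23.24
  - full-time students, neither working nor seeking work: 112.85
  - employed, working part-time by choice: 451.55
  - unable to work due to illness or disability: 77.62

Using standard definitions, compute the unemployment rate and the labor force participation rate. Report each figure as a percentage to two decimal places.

Unemployment rate ≈ 3.80%; labor force participation rate ≈ 77.28%.

Employed = 2,479.86 + 94.20 + 451.55 = 3,025.61 thousand (anyone who worked, including part-time for economic reasons, counts as employed).
Unemployed = 96.21 + 23.24 = 119.45 thousand (jobless and actively searching, or on temporary layoff).
Labor force = 3,025.61 + 119.45 = 3,145.06 thousand.
Not in labor force = 25.46 + 708.77 + 112.85 + 77.62 = 924.70 thousand (those not working and not actively searching are outside the labor force — including those who want a job but have given up searching).
Civilian working-age population = 3,145.06 + 924.70 = 4,069.76 thousand.
Unemployment rate = 119.45 / 3,145.06 = 3.80%.
Labor force participation rate = 3,145.06 / 4,069.76 = 77.28%.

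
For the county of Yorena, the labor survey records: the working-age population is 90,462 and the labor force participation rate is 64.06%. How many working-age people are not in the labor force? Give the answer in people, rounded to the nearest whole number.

About 32,512 are not in the labor force.

Share not in the labor force = 1 − 0.6406 = 0.3594.
Not in labor force = 0.3594 × 90,462 ≈ 32,512.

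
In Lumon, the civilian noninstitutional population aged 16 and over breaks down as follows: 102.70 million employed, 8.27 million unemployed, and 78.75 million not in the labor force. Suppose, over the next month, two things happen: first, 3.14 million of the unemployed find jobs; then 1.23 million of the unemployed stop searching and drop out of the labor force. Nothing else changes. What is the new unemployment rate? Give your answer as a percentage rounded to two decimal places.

Initially, labor force = 102.70 + 8.27 = 110.97 million, so u = 8.27/110.97 = 7.45%.
After the first change, unemployed falls and employed rises by 3.14; labor force unchanged → E = 105.84, U = 5.13, labor force = 110.97 million.
After the second change, unemployed and labor force both fall by 1.23 → E = 105.84, U = 3.90, labor force = 109.74 million.
New unemployment rate = 3.90 / 109.74 = 3.55%.

New unemployment rate ≈ 3.55%.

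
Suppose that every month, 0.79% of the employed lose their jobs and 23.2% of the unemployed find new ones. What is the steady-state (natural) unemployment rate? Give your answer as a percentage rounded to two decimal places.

Steady-state unemployment rate ≈ 3.29%.

At steady state the flows balance: s·E = f·U, so U/(E+U) = s/(s+f).
u* = 0.79 / (0.79 + 23.2) = 0.79 / 23.99 = 3.29%.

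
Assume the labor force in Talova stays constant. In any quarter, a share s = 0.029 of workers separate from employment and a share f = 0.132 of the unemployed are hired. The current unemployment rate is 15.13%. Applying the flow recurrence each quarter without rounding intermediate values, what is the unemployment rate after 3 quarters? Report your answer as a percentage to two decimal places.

With a fixed labor force, u_{t+1} = u_t + s·(1−u_t) − f·u_t = u_t·(1−s−f) + s.
Here 1−s−f = 0.839 and s = 0.029.
u_1 = 0.151300 × 0.839 + 0.029 = 0.155941.
u_2 = 0.155941 × 0.839 + 0.029 = 0.159834.
u_3 = 0.159834 × 0.839 + 0.029 = 0.163101.

Unemployment rate after three quarters ≈ 16.31%.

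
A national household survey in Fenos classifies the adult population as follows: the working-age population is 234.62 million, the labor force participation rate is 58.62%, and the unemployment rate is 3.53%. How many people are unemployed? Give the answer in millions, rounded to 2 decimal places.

Labor force = 0.5862 × 234.62 = 137.53 million.
Unemployed = 0.0353 × 137.53 ≈ 4.85 million.

About 4.85 million are unemployed.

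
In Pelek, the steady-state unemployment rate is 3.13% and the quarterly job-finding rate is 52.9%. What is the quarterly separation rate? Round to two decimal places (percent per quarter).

Separation rate ≈ 1.71% per quarter.

From u* = s/(s+f): s = u·f/(1−u).
s = 0.0313 × 52.9 / (1 − 0.0313) = 1.6558 / 0.9687 ≈ 1.71% per quarter.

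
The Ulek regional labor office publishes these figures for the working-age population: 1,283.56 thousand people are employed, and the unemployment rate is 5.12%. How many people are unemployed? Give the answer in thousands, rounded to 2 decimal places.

Let U be the number unemployed. The labor force is E + U, and U/(E+U) = 0.0512.
So U = 0.0512 × 1,283.56 / (1 − 0.0512) = 65.7183 / 0.9488 ≈ 69.26 thousand.

About 69.26 thousand are unemployed.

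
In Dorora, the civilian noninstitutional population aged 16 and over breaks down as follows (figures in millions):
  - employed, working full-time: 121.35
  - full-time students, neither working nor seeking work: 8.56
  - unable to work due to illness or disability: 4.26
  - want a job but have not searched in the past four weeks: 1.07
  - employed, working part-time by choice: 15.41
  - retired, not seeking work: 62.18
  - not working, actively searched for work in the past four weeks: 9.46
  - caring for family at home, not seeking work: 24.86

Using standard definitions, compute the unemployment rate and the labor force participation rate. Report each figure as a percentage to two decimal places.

Unemployment rate ≈ 6.47%; labor force participation rate ≈ 59.16%.

Employed = 121.35 + 15.41 = 136.76 million.
Unemployed = 9.46 million.
Labor force = 136.76 + 9.46 = 146.22 million.
Not in labor force = 8.56 + 4.26 + 1.07 + 62.18 + 24.86 = 100.93 million (those not working and not actively searching are outside the labor force — including those who want a job but have given up searching).
Civilian working-age population = 146.22 + 100.93 = 247.15 million.
Unemployment rate = 9.46 / 146.22 = 6.47%.
Labor force participation rate = 146.22 / 247.15 = 59.16%.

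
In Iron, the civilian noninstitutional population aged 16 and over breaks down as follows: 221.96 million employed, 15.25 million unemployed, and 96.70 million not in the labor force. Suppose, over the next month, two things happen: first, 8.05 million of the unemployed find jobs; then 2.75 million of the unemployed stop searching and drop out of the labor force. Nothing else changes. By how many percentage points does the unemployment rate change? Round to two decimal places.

Initially, labor force = 221.96 + 15.25 = 237.21 million, so u = 15.25/237.21 = 6.43%.
After the first change, unemployed falls and employed rises by 8.05; labor force unchanged → E = 230.01, U = 7.20, labor force = 237.21 million.
After the second change, unemployed and labor force both fall by 2.75 → E = 230.01, U = 4.45, labor force = 234.46 million.
New unemployment rate = 4.45 / 234.46 = 1.90%.
Change = 1.90% − 6.43% = −4.53 percentage points.

The unemployment rate changes by −4.53 percentage points.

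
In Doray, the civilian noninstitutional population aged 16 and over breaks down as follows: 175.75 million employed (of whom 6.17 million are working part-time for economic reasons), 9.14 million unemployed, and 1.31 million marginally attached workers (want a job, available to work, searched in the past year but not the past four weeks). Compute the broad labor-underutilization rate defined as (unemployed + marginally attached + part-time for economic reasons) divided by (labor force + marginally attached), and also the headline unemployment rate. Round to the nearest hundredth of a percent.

Labor force = 175.75 + 9.14 = 184.89 million.
Numerator = 9.14 + 1.31 + 6.17 = 16.62 million.
Denominator = 184.89 + 1.31 = 186.20 million.
Broad rate = 16.62 / 186.20 = 8.93%.
Headline unemployment rate = 9.14 / 184.89 = 4.94%.

Broad underutilization rate ≈ 8.93%; headline unemployment rate ≈ 4.94%.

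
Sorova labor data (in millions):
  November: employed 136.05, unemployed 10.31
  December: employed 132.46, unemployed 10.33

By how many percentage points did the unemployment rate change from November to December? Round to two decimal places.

November: labor force = 136.05 + 10.31 = 146.36; u = 10.31/146.36 = 7.04%.
December: labor force = 132.46 + 10.33 = 142.79; u = 10.33/142.79 = 7.23%.
Change = 7.23% − 7.04% = +0.19 pp.

The unemployment rate changed by +0.19 percentage points.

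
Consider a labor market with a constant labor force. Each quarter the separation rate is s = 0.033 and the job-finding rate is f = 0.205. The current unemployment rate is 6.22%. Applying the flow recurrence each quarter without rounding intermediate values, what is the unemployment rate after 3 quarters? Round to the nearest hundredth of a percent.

With a fixed labor force, u_{t+1} = u_t + s·(1−u_t) − f·u_t = u_t·(1−s−f) + s.
Here 1−s−f = 0.762 and s = 0.033.
u_1 = 0.062200 × 0.762 + 0.033 = 0.080396.
u_2 = 0.080396 × 0.762 + 0.033 = 0.094262.
u_3 = 0.094262 × 0.762 + 0.033 = 0.104828.

Unemployment rate after three quarters ≈ 10.48%.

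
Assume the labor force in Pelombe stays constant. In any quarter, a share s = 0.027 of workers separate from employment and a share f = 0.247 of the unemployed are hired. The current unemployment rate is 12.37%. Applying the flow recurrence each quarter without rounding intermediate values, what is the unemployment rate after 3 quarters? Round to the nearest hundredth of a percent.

Unemployment rate after three quarters ≈ 10.82%.

With a fixed labor force, u_{t+1} = u_t + s·(1−u_t) − f·u_t = u_t·(1−s−f) + s.
Here 1−s−f = 0.726 and s = 0.027.
u_1 = 0.123700 × 0.726 + 0.027 = 0.116806.
u_2 = 0.116806 × 0.726 + 0.027 = 0.111801.
u_3 = 0.111801 × 0.726 + 0.027 = 0.108168.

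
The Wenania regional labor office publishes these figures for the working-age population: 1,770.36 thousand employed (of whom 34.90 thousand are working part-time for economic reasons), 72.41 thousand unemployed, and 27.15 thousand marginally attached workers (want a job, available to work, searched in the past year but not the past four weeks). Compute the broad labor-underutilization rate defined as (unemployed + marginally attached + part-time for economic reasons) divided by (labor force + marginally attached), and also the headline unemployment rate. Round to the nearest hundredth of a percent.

Labor force = 1,770.36 + 72.41 = 1,842.77 thousand.
Numerator = 72.41 + 27.15 + 34.90 = 134.46 thousand.
Denominator = 1,842.77 + 27.15 = 1,869.92 thousand.
Broad rate = 134.46 / 1,869.92 = 7.19%.
Headline unemployment rate = 72.41 / 1,842.77 = 3.93%.

Broad underutilization rate ≈ 7.19%; headline unemployment rate ≈ 3.93%.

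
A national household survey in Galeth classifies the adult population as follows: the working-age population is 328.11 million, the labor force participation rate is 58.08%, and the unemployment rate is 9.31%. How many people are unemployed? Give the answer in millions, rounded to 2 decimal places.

About 17.74 million are unemployed.

Labor force = 0.5808 × 328.11 = 190.57 million.
Unemployed = 0.0931 × 190.57 ≈ 17.74 million.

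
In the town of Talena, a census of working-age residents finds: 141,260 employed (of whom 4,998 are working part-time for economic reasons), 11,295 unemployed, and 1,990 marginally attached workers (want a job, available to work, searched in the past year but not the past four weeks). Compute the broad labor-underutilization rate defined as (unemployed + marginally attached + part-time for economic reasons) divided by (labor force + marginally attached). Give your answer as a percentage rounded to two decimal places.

Labor force = 141,260 + 11,295 = 152,555.
Numerator = 11,295 + 1,990 + 4,998 = 18,283.
Denominator = 152,555 + 1,990 = 154,545.
Broad rate = 18,283 / 154,545 = 11.83%.

Broad underutilization rate ≈ 11.83%.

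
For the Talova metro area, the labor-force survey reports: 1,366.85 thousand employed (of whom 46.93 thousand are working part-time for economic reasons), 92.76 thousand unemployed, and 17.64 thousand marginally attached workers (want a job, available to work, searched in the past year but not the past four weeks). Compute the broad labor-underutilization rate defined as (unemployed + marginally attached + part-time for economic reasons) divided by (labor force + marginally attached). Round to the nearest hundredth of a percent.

Labor force = 1,366.85 + 92.76 = 1,459.61 thousand.
Numerator = 92.76 + 17.64 + 46.93 = 157.33 thousand.
Denominator = 1,459.61 + 17.64 = 1,477.25 thousand.
Broad rate = 157.33 / 1,477.25 = 10.65%.

Broad underutilization rate ≈ 10.65%.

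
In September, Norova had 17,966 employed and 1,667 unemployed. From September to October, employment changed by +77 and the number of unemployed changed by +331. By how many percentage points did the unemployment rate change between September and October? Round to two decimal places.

The unemployment rate changed by +1.48 percentage points.

September: labor force = 17,966 + 1,667 = 19,633; u = 1,667/19,633 = 8.49%.
October: labor force = 18,043 + 1,998 = 20,041; u = 1,998/20,041 = 9.97%.
Change = 9.97% − 8.49% = +1.48 pp.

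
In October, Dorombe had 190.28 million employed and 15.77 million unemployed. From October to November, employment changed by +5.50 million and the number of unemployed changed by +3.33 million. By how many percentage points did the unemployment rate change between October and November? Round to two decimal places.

The unemployment rate changed by +1.24 percentage points.

October: labor force = 190.28 + 15.77 = 206.05; u = 15.77/206.05 = 7.65%.
November: labor force = 195.78 + 19.10 = 214.88; u = 19.10/214.88 = 8.89%.
Change = 8.89% − 7.65% = +1.24 pp.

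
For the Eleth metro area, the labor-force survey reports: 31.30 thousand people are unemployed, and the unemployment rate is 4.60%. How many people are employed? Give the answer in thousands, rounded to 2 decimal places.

Labor force = U / u = 31.30 / 0.0460 ≈ 680.43 thousand.
Employed = labor force − unemployed = 680.43 − 31.30 = 649.13 thousand.

About 649.13 thousand are employed.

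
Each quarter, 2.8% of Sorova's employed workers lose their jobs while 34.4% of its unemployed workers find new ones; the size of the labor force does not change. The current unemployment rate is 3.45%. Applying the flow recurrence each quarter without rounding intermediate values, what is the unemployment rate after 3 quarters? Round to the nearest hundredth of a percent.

With a fixed labor force, u_{t+1} = u_t + s·(1−u_t) − f·u_t = u_t·(1−s−f) + s.
Here 1−s−f = 0.628 and s = 0.028.
u_1 = 0.034500 × 0.628 + 0.028 = 0.049666.
u_2 = 0.049666 × 0.628 + 0.028 = 0.059190.
u_3 = 0.059190 × 0.628 + 0.028 = 0.065171.

Unemployment rate after three quarters ≈ 6.52%.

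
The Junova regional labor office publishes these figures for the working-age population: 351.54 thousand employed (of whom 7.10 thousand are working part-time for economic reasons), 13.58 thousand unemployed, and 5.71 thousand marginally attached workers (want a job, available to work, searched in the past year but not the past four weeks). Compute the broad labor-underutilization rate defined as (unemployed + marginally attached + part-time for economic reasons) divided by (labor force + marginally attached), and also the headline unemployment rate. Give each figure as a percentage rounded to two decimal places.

Labor force = 351.54 + 13.58 = 365.12 thousand.
Numerator = 13.58 + 5.71 + 7.10 = 26.39 thousand.
Denominator = 365.12 + 5.71 = 370.83 thousand.
Broad rate = 26.39 / 370.83 = 7.12%.
Headline unemployment rate = 13.58 / 365.12 = 3.72%.

Broad underutilization rate ≈ 7.12%; headline unemployment rate ≈ 3.72%.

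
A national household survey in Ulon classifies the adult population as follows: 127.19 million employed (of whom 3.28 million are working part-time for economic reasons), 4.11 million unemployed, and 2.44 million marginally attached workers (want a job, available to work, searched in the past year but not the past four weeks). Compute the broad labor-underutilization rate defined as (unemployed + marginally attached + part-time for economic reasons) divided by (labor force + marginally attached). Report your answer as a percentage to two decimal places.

Labor force = 127.19 + 4.11 = 131.30 million.
Numerator = 4.11 + 2.44 + 3.28 = 9.83 million.
Denominator = 131.30 + 2.44 = 133.74 million.
Broad rate = 9.83 / 133.74 = 7.35%.

Broad underutilization rate ≈ 7.35%.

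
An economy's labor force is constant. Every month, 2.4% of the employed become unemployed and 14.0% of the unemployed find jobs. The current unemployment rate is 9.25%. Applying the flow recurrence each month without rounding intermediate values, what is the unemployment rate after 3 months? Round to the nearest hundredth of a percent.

Unemployment rate after three months ≈ 11.49%.

With a fixed labor force, u_{t+1} = u_t + s·(1−u_t) − f·u_t = u_t·(1−s−f) + s.
Here 1−s−f = 0.836 and s = 0.024.
u_1 = 0.092500 × 0.836 + 0.024 = 0.101330.
u_2 = 0.101330 × 0.836 + 0.024 = 0.108712.
u_3 = 0.108712 × 0.836 + 0.024 = 0.114883.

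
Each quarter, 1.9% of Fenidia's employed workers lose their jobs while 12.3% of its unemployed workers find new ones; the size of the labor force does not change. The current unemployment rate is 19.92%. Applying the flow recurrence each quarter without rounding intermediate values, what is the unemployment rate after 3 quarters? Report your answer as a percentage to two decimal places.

With a fixed labor force, u_{t+1} = u_t + s·(1−u_t) − f·u_t = u_t·(1−s−f) + s.
Here 1−s−f = 0.858 and s = 0.019.
u_1 = 0.199200 × 0.858 + 0.019 = 0.189914.
u_2 = 0.189914 × 0.858 + 0.019 = 0.181946.
u_3 = 0.181946 × 0.858 + 0.019 = 0.175110.

Unemployment rate after three quarters ≈ 17.51%.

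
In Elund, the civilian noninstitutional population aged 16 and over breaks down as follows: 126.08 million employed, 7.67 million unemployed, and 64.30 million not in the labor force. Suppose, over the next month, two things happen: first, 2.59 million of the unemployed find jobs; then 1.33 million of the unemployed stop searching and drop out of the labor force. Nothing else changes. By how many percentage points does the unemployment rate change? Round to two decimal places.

The unemployment rate changes by −2.90 percentage points.

Initially, labor force = 126.08 + 7.67 = 133.75 million, so u = 7.67/133.75 = 5.73%.
After the first change, unemployed falls and employed rises by 2.59; labor force unchanged → E = 128.67, U = 5.08, labor force = 133.75 million.
After the second change, unemployed and labor force both fall by 1.33 → E = 128.67, U = 3.75, labor force = 132.42 million.
New unemployment rate = 3.75 / 132.42 = 2.83%.
Change = 2.83% − 5.73% = −2.90 percentage points.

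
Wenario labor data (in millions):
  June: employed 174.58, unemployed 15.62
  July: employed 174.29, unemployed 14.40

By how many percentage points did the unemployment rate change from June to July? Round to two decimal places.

The unemployment rate changed by −0.58 percentage points.

June: labor force = 174.58 + 15.62 = 190.20; u = 15.62/190.20 = 8.21%.
July: labor force = 174.29 + 14.40 = 188.69; u = 14.40/188.69 = 7.63%.
Change = 7.63% − 8.21% = −0.58 pp.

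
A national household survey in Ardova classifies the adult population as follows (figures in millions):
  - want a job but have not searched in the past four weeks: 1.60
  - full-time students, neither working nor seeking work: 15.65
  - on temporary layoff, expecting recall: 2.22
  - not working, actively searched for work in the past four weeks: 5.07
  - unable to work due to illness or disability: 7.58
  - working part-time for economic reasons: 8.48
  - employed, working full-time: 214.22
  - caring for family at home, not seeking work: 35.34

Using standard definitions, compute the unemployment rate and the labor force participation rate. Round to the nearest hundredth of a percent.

Unemployment rate ≈ 3.17%; labor force participation rate ≈ 79.26%.

Employed = 8.48 + 214.22 = 222.70 million (anyone who worked, including part-time for economic reasons, counts as employed).
Unemployed = 2.22 + 5.07 = 7.29 million (jobless and actively searching, or on temporary layoff).
Labor force = 222.70 + 7.29 = 229.99 million.
Not in labor force = 1.60 + 15.65 + 7.58 + 35.34 = 60.17 million (those not working and not actively searching are outside the labor force — including those who want a job but have given up searching).
Civilian working-age population = 229.99 + 60.17 = 290.16 million.
Unemployment rate = 7.29 / 229.99 = 3.17%.
Labor force participation rate = 229.99 / 290.16 = 79.26%.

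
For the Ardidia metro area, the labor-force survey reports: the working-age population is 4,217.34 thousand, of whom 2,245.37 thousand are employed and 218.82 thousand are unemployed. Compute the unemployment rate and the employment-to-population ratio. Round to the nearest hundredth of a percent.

Labor force = employed + unemployed = 2,245.37 + 218.82 = 2,464.19 thousand.
Unemployment rate = 218.82 / 2,464.19 = 8.88%.
Employment-population ratio = 2,245.37 / 4,217.34 = 53.24%.

Unemployment rate ≈ 8.88%; employment-population ratio ≈ 53.24%.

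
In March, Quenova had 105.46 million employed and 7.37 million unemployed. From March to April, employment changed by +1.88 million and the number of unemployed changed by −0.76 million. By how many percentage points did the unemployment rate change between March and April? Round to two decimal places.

The unemployment rate changed by −0.73 percentage points.

March: labor force = 105.46 + 7.37 = 112.83; u = 7.37/112.83 = 6.53%.
April: labor force = 107.34 + 6.61 = 113.95; u = 6.61/113.95 = 5.80%.
Change = 5.80% − 6.53% = −0.73 pp.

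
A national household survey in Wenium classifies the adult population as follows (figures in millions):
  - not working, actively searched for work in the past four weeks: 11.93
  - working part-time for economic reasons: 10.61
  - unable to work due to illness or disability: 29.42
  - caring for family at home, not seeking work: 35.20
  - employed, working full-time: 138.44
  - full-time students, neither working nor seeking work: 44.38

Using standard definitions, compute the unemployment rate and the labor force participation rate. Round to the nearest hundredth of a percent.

Employed = 10.61 + 138.44 = 149.05 million (anyone who worked, including part-time for economic reasons, counts as employed).
Unemployed = 11.93 million.
Labor force = 149.05 + 11.93 = 160.98 million.
Not in labor force = 29.42 + 35.20 + 44.38 = 109.00 million (those not working and not actively searching are outside the labor force).
Civilian working-age population = 160.98 + 109.00 = 269.98 million.
Unemployment rate = 11.93 / 160.98 = 7.41%.
Labor force participation rate = 160.98 / 269.98 = 59.63%.

Unemployment rate ≈ 7.41%; labor force participation rate ≈ 59.63%.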